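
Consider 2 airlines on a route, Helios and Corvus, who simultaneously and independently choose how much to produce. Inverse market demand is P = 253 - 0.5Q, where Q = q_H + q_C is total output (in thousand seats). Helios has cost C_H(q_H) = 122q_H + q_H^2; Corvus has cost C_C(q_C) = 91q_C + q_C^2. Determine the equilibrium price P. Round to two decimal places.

Helios's profit: π_H = (253 - 0.5Q)q_H - (122q_H + q_H²). Setting ∂π_H/∂q_H = 0: 131 - 3q_H - (1/2)(q_C) = 0.
Corvus's first-order condition: 162 - 3q_C - (1/2)(q_H) = 0.
Rearranging gives the reaction functions q_H = (131 - (1/2)q_C)/3 and q_C = (162 - (1/2)q_H)/3.
Substituting one into the other gives q_H = 1248/35 and q_C = 1682/35.
Total output Q = 586/7, so price P = 253 - (1/2)·(586/7) = 1478/7.

211.14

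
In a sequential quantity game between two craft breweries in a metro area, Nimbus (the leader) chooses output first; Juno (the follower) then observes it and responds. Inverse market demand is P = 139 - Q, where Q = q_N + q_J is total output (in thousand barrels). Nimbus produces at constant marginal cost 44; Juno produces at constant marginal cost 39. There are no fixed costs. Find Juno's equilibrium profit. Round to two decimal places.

756.25

Solve by backward induction. Given q_N, the follower Juno maximises π_J = (139 - q_N - q_J)q_J - 39q_J.
∂π_J/∂q_J = 100 - q_N - 2q_J = 0 gives the reaction function q_J = (100 - q_N)/2.
The leader anticipates this reaction. Substituting into P = 139 - Q gives P = 89 - (1/2)q_N, so π_N = (89 - (1/2)q_N)q_N - 44q_N.
Leader FOC: 45 - q_N = 0, so q_N = 45.
Then q_J = (100 - 45)/2 = 55/2.
Price P = 139 - 145/2 = 133/2.
Juno's profit: (133/2 - 39)·(55/2) = 756.2500.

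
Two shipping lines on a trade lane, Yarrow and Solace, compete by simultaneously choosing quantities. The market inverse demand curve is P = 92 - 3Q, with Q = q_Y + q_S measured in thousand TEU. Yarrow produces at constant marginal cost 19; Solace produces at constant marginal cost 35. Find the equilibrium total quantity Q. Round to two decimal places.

14.44

Yarrow's profit: π_Y = (92 - 3Q)q_Y - (19q_Y). Setting ∂π_Y/∂q_Y = 0: 73 - 6q_Y - 3(q_S) = 0.
Solace's profit: π_S = (92 - 3Q)q_S - (35q_S). Setting ∂π_S/∂q_S = 0: 57 - 6q_S - 3(q_Y) = 0.
So q_Y = (73 - 3q_S)/6 and q_S = (57 - 3q_Y)/6.
Solving the pair: q_Y = 89/9, q_S = 41/9.
Total output Q = 89/9 + 41/9 = 130/9.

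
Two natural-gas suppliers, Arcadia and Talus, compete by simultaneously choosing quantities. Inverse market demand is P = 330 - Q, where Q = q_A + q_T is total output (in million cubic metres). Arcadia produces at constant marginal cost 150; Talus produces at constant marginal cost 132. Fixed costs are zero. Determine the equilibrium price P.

204

Arcadia's profit: π_A = (330 - Q)q_A - (150q_A). Setting ∂π_A/∂q_A = 0: 180 - 2q_A - (q_T) = 0.
Talus's first-order condition: 198 - 2q_T - (q_A) = 0.
Best responses: q_A = (180 - q_T)/2, q_T = (198 - q_A)/2.
Solving the pair: q_A = 54, q_T = 72.
Total output Q = 126, so price P = 330 - 126 = 204.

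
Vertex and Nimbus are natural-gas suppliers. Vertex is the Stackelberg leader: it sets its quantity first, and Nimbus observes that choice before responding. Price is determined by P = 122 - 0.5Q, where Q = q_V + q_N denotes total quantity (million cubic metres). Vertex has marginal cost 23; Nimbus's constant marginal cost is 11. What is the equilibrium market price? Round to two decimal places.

44.75

Solve by backward induction. Given q_V, the follower Nimbus maximises π_N = (122 - (1/2)q_V - (1/2)q_N)q_N - 11q_N.
Setting the follower's marginal profit to zero, 111 - (1/2)q_V - q_N = 0, i.e. q_N = (111 - (1/2)q_V).
Vertex substitutes q_N(q_V) into its own profit: π_V = q_V(122 - (1/2)q_V - (111 - (1/2)q_V)/2) - 23q_V = (133/2 - (1/4)q_V)q_V - 23q_V.
The leader's first-order condition 87/2 - (1/2)q_V = 0 yields q_V = 87.
Then q_N = (111 - (1/2)·87) = 135/2.
Total output Q = 309/2, so price P = 122 - (1/2)·(309/2) = 179/4.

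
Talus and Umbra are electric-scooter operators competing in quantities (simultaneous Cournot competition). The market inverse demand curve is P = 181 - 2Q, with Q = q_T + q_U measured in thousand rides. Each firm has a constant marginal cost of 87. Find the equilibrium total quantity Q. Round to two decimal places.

A representative firm's profit is π_i = q_i(181 - 2Q) - 87q_i.
Setting ∂π_i/∂q_i = 0 with rivals' quantities fixed: 94 - 4q_i - 2q_j = 0.
By symmetry each firm produces the same amount; substituting q_j = q_i yields q_i = 94/6 = 47/3.
Total output Q = 47/3 + 47/3 = 94/3.

31.33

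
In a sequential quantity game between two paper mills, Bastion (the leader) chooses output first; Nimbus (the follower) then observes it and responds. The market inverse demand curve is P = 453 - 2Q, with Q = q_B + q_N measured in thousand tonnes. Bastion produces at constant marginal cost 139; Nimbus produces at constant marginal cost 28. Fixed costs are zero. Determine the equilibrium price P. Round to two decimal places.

The follower Nimbus best-responds to any q_B: π_N = (453 - 2Q)q_N - 28q_N.
Follower FOC: 425 - 2q_B - 4q_N = 0, so q_N(q_B) = (425 - 2q_B)/4.
Bastion substitutes q_N(q_B) into its own profit: π_B = q_B(453 - 2q_B - (425 - 2q_B)/2) - 139q_B = (481/2 - q_B)q_B - 139q_B.
The leader's first-order condition 203/2 - 2q_B = 0 yields q_B = 203/4.
Then q_N = (425 - 2·(203/4))/4 = 647/8.
Total output Q = 1053/8, so price P = 453 - 2·(1053/8) = 759/4.

189.75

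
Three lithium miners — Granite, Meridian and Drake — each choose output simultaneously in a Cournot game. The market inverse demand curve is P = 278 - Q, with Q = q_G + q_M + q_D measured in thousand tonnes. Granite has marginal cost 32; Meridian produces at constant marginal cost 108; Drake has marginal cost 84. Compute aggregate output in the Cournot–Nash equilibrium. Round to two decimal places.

152.50

Granite's profit: π_G = (278 - Q)q_G - (32q_G). Setting ∂π_G/∂q_G = 0: 246 - 2q_G - (q_M + q_D) = 0.
Meridian's profit: π_M = (278 - Q)q_M - (108q_M). Setting ∂π_M/∂q_M = 0: 170 - 2q_M - (q_G + q_D) = 0.
Drake's first-order condition: 194 - 2q_D - (q_G + q_M) = 0.
Adding the 3 conditions: 610 − 2Q − 2Q = 0, i.e. Q = 305/2.
Back-substituting: q_G = (246 − 305/2) = 187/2, q_M = (170 − 305/2) = 35/2, q_D = (194 − 305/2) = 83/2.
Total output Q = 187/2 + 35/2 + 83/2 = 305/2.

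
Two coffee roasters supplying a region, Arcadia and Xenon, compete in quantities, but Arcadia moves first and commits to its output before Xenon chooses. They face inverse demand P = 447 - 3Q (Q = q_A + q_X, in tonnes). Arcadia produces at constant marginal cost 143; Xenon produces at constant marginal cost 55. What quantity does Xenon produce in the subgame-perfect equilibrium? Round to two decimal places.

Solve by backward induction. Given q_A, the follower Xenon maximises π_X = (447 - 3q_A - 3q_X)q_X - 55q_X.
Setting the follower's marginal profit to zero, 392 - 3q_A - 6q_X = 0, i.e. q_X = (392 - 3q_A)/6.
The leader anticipates this reaction. Substituting into P = 447 - 3Q gives P = 251 - (3/2)q_A, so π_A = (251 - (3/2)q_A)q_A - 143q_A.
The leader's first-order condition 108 - 3q_A = 0 yields q_A = 36.
Then q_X = (392 - 3·36)/6 = 142/3.

47.33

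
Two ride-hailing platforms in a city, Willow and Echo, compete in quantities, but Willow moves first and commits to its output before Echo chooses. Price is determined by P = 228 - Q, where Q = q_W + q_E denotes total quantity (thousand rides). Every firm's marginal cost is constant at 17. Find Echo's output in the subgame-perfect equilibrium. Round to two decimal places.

52.75

The follower Echo best-responds to any q_W: π_E = (228 - Q)q_E - 17q_E.
∂π_E/∂q_E = 211 - q_W - 2q_E = 0 gives the reaction function q_E = (211 - q_W)/2.
Willow substitutes q_E(q_W) into its own profit: π_W = q_W(228 - q_W - (211 - q_W)/2) - 17q_W = (245/2 - (1/2)q_W)q_W - 17q_W.
The leader's first-order condition 211/2 - q_W = 0 yields q_W = 211/2.
Then q_E = (211 - 211/2)/2 = 211/4.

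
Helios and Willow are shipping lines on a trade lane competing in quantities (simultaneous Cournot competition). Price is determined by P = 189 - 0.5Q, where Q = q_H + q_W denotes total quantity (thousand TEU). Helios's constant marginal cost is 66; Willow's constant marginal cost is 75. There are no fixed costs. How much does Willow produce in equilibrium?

70

Helios's profit: π_H = (189 - 0.5Q)q_H - (66q_H). Setting ∂π_H/∂q_H = 0: 123 - q_H - (1/2)(q_W) = 0.
Willow's profit: π_W = (189 - 0.5Q)q_W - (75q_W). Setting ∂π_W/∂q_W = 0: 114 - q_W - (1/2)(q_H) = 0.
Best responses: q_H = (123 - (1/2)q_W), q_W = (114 - (1/2)q_H).
Solving the pair: q_H = 88, q_W = 70.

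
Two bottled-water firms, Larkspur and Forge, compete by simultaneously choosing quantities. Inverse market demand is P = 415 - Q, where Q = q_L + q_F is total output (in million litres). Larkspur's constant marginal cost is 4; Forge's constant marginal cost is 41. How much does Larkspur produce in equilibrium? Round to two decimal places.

Larkspur's profit: π_L = (415 - Q)q_L - (4q_L). Setting ∂π_L/∂q_L = 0: 411 - 2q_L - (q_F) = 0.
Forge's profit: π_F = (415 - Q)q_F - (41q_F). Setting ∂π_F/∂q_F = 0: 374 - 2q_F - (q_L) = 0.
Best responses: q_L = (411 - q_F)/2, q_F = (374 - q_L)/2.
Substituting one into the other gives q_L = 448/3 and q_F = 337/3.

149.33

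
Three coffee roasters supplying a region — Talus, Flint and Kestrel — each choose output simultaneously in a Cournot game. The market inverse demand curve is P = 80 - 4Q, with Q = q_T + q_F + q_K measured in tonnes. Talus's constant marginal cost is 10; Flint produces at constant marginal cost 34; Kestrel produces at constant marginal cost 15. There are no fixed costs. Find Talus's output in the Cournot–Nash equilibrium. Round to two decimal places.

Talus's profit: π_T = (80 - 4Q)q_T - (10q_T). Setting ∂π_T/∂q_T = 0: 70 - 8q_T - 4(q_F + q_K) = 0.
Flint's profit: π_F = (80 - 4Q)q_F - (34q_F). Setting ∂π_F/∂q_F = 0: 46 - 8q_F - 4(q_T + q_K) = 0.
Kestrel's profit: π_K = (80 - 4Q)q_K - (15q_K). Setting ∂π_K/∂q_K = 0: 65 - 8q_K - 4(q_T + q_F) = 0.
Summing all 3 equations gives 181 − 16Q = 0, hence Q = 181/16.
Back-substituting: q_T = (70 − 181/4)/4 = 99/16, q_F = (46 − 181/4)/4 = 3/16, q_K = (65 − 181/4)/4 = 79/16.

6.19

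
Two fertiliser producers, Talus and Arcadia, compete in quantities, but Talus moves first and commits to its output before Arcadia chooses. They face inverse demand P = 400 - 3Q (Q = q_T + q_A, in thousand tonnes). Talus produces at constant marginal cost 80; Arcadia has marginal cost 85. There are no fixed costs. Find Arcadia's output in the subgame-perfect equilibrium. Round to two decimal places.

The follower Arcadia best-responds to any q_T: π_A = (400 - 3Q)q_A - 85q_A.
Setting the follower's marginal profit to zero, 315 - 3q_T - 6q_A = 0, i.e. q_A = (315 - 3q_T)/6.
The leader anticipates this reaction. Substituting into P = 400 - 3Q gives P = 485/2 - (3/2)q_T, so π_T = (485/2 - (3/2)q_T)q_T - 80q_T.
The leader's first-order condition 325/2 - 3q_T = 0 yields q_T = 325/6.
Then q_A = (315 - 3·(325/6))/6 = 305/12.

25.42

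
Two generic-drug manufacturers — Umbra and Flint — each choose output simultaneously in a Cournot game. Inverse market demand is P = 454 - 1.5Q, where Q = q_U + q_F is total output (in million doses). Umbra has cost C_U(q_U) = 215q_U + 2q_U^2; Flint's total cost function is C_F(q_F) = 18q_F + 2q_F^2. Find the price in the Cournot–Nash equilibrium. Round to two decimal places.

334.88

Umbra's profit: π_U = (454 - 1.5Q)q_U - (215q_U + 2q_U²). Setting ∂π_U/∂q_U = 0: 239 - 7q_U - (3/2)(q_F) = 0.
Flint's profit: π_F = (454 - 1.5Q)q_F - (18q_F + 2q_F²). Setting ∂π_F/∂q_F = 0: 436 - 7q_F - (3/2)(q_U) = 0.
Best responses: q_U = (239 - (3/2)q_F)/7, q_F = (436 - (3/2)q_U)/7.
Solving the pair: q_U = 21.7968, q_F = 57.6150.
Total output Q = 1350/17, so price P = 454 - (3/2)·(1350/17) = 334.8824.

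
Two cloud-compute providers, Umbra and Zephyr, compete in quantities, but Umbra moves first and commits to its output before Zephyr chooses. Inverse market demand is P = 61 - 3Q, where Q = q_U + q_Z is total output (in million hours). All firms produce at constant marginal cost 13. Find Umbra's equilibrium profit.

96

Solve by backward induction. Given q_U, the follower Zephyr maximises π_Z = (61 - 3q_U - 3q_Z)q_Z - 13q_Z.
Setting the follower's marginal profit to zero, 48 - 3q_U - 6q_Z = 0, i.e. q_Z = (48 - 3q_U)/6.
Umbra substitutes q_Z(q_U) into its own profit: π_U = q_U(61 - 3q_U - (48 - 3q_U)/2) - 13q_U = (37 - (3/2)q_U)q_U - 13q_U.
Leader FOC: 24 - 3q_U = 0, so q_U = 8.
Then q_Z = (48 - 3·8)/6 = 4.
Price P = 61 - 3·12 = 25.
Umbra's profit: (25 - 13)·8 = 96.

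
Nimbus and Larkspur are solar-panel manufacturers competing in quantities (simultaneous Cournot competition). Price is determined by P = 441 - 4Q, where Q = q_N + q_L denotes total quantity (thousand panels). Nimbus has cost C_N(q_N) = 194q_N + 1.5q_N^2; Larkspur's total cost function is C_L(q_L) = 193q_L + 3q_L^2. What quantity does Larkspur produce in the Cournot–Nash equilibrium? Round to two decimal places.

Nimbus's profit: π_N = (441 - 4Q)q_N - (194q_N + (3/2)q_N²). Setting ∂π_N/∂q_N = 0: 247 - 11q_N - 4(q_L) = 0.
Larkspur's first-order condition: 248 - 14q_L - 4(q_N) = 0.
Rearranging gives the reaction functions q_N = (247 - 4q_L)/11 and q_L = (248 - 4q_N)/14.
Solving the pair: q_N = 411/23, q_L = 290/23.

12.61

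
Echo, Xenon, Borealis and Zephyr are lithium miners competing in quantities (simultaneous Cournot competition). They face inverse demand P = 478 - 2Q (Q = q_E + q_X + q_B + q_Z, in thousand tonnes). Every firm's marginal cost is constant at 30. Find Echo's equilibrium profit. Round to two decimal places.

4014.08

Each firm earns π_i = (478 - 2Q)q_i - 30q_i.
First-order condition (treating rivals' output as given): 448 - 4q_i - 2·Σ_{j≠i} q_j = 0.
By symmetry each firm produces the same amount; substituting Σ_{j≠i} q_j = 3q_i yields q_i = 448/10 = 224/5.
Price P = 478 - 2·(896/5) = 598/5.
Echo's profit: (598/5 - 30)·(224/5) = 4014.0800.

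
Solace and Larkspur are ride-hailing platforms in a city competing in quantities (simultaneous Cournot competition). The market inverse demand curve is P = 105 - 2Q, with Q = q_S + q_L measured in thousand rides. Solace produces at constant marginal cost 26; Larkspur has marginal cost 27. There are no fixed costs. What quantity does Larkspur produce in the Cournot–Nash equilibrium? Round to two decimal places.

12.83

Solace's profit: π_S = (105 - 2Q)q_S - (26q_S). Setting ∂π_S/∂q_S = 0: 79 - 4q_S - 2(q_L) = 0.
Larkspur's first-order condition: 78 - 4q_L - 2(q_S) = 0.
Rearranging gives the reaction functions q_S = (79 - 2q_L)/4 and q_L = (78 - 2q_S)/4.
Solving the pair: q_S = 40/3, q_L = 77/6.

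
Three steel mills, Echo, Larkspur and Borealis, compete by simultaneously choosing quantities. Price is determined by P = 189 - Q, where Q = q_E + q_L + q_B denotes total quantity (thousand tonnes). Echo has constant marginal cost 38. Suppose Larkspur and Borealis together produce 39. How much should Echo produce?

56

With rivals' combined output fixed at 39, Echo's profit is π_E = (189 - 39 - q_E)q_E - (38q_E) = (150 - q_E)q_E - (38q_E).
∂π_E/∂q_E = 112 - 2q_E = 0, so q_E = 56.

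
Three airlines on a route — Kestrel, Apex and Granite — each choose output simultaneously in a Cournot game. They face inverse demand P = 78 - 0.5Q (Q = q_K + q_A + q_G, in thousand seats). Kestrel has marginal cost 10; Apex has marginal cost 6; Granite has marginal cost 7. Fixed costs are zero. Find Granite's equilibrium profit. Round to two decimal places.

666.13

Kestrel's profit: π_K = (78 - 0.5Q)q_K - (10q_K). Setting ∂π_K/∂q_K = 0: 68 - q_K - (1/2)(q_A + q_G) = 0.
Apex's profit: π_A = (78 - 0.5Q)q_A - (6q_A). Setting ∂π_A/∂q_A = 0: 72 - q_A - (1/2)(q_K + q_G) = 0.
Granite's profit: π_G = (78 - 0.5Q)q_G - (7q_G). Setting ∂π_G/∂q_G = 0: 71 - q_G - (1/2)(q_K + q_A) = 0.
Adding the 3 first-order conditions: 211 − 2Q = 0, so Q = 211/2.
Back-substituting: q_K = (68 − 211/4)/(1/2) = 61/2, q_A = (72 − 211/4)/(1/2) = 77/2, q_G = (71 − 211/4)/(1/2) = 73/2.
Price P = 78 - (1/2)·(211/2) = 101/4.
Granite's profit: (101/4 - 7)·(73/2) = 666.1250.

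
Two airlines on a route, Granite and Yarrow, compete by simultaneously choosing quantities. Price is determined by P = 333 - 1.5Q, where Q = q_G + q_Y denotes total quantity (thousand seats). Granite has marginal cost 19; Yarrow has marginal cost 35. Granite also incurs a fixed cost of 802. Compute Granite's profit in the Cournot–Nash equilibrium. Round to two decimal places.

7264.67

Granite's profit: π_G = (333 - 1.5Q)q_G - (19q_G). Setting ∂π_G/∂q_G = 0: 314 - 3q_G - (3/2)(q_Y) = 0.
Yarrow's first-order condition: 298 - 3q_Y - (3/2)(q_G) = 0.
Best responses: q_G = (314 - (3/2)q_Y)/3, q_Y = (298 - (3/2)q_G)/3.
Solving the pair: q_G = 220/3, q_Y = 188/3.
Price P = 333 - (3/2)·136 = 129.
Granite's profit: (129 - 19)·(220/3) - 802 = 7264.6667.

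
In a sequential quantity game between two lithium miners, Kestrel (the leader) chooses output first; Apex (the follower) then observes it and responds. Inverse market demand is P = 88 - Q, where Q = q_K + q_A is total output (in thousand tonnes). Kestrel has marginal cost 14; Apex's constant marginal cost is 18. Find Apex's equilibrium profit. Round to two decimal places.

Solve by backward induction. Given q_K, the follower Apex maximises π_A = (88 - q_K - q_A)q_A - 18q_A.
Setting the follower's marginal profit to zero, 70 - q_K - 2q_A = 0, i.e. q_A = (70 - q_K)/2.
Kestrel substitutes q_A(q_K) into its own profit: π_K = q_K(88 - q_K - (70 - q_K)/2) - 14q_K = (53 - (1/2)q_K)q_K - 14q_K.
Leader FOC: 39 - q_K = 0, so q_K = 39.
Then q_A = (70 - 39)/2 = 31/2.
Price P = 88 - 109/2 = 67/2.
Apex's profit: (67/2 - 18)·(31/2) = 961/4.

240.25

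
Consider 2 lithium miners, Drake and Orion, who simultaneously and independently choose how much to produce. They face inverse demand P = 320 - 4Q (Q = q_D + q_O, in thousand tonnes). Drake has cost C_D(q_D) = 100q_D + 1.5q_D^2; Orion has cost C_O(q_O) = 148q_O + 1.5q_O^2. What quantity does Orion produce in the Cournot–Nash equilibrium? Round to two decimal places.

Drake's profit: π_D = (320 - 4Q)q_D - (100q_D + (3/2)q_D²). Setting ∂π_D/∂q_D = 0: 220 - 11q_D - 4(q_O) = 0.
Orion's first-order condition: 172 - 11q_O - 4(q_D) = 0.
Best responses: q_D = (220 - 4q_O)/11, q_O = (172 - 4q_D)/11.
Solving the pair: q_D = 1732/105, q_O = 1012/105.

9.64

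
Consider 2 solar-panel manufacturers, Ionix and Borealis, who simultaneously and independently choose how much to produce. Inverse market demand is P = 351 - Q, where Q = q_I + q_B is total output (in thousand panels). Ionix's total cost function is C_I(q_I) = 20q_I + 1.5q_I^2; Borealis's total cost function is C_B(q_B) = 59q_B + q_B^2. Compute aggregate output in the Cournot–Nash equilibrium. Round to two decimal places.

Ionix's profit: π_I = (351 - Q)q_I - (20q_I + (3/2)q_I²). Setting ∂π_I/∂q_I = 0: 331 - 5q_I - (q_B) = 0.
Borealis's profit: π_B = (351 - Q)q_B - (59q_B + q_B²). Setting ∂π_B/∂q_B = 0: 292 - 4q_B - (q_I) = 0.
So q_I = (331 - q_B)/5 and q_B = (292 - q_I)/4.
Substituting one into the other gives q_I = 1032/19 and q_B = 1129/19.
Total output Q = 1032/19 + 1129/19 = 113.7368.

113.74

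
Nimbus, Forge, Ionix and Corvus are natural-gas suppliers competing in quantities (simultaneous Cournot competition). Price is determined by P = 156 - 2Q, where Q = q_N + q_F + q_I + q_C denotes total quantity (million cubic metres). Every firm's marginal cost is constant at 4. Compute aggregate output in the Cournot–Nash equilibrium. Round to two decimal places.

A representative firm's profit is π_i = q_i(156 - 2Q) - 4q_i.
Setting ∂π_i/∂q_i = 0 with rivals' quantities fixed: 152 - 4q_i - 2·Σ_{j≠i} q_j = 0.
With identical firms every q_j equals q_i, so Σ_{j≠i} q_j = 3q_i and 152 = 10q_i, giving q_i = 76/5.
Total output Q = 76/5 + 76/5 + 76/5 + 76/5 = 304/5.

60.80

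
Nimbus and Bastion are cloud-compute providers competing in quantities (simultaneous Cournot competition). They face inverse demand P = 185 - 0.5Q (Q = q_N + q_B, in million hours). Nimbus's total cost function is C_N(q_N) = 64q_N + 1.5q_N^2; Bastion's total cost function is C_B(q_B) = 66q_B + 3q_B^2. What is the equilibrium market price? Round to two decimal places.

Nimbus's profit: π_N = (185 - 0.5Q)q_N - (64q_N + (3/2)q_N²). Setting ∂π_N/∂q_N = 0: 121 - 4q_N - (1/2)(q_B) = 0.
Bastion's first-order condition: 119 - 7q_B - (1/2)(q_N) = 0.
Best responses: q_N = (121 - (1/2)q_B)/4, q_B = (119 - (1/2)q_N)/7.
Solving the pair: q_N = 1050/37, q_B = 554/37.
Total output Q = 1604/37, so price P = 185 - (1/2)·(1604/37) = 163.3243.

163.32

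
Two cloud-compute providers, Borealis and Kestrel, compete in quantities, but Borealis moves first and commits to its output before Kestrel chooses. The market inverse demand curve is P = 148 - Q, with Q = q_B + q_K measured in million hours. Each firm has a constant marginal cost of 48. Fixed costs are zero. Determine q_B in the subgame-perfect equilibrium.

50

Solve by backward induction. Given q_B, the follower Kestrel maximises π_K = (148 - q_B - q_K)q_K - 48q_K.
∂π_K/∂q_K = 100 - q_B - 2q_K = 0 gives the reaction function q_K = (100 - q_B)/2.
Borealis substitutes q_K(q_B) into its own profit: π_B = q_B(148 - q_B - (100 - q_B)/2) - 48q_B = (98 - (1/2)q_B)q_B - 48q_B.
Leader FOC: 50 - q_B = 0, so q_B = 50.
Then q_K = (100 - 50)/2 = 25.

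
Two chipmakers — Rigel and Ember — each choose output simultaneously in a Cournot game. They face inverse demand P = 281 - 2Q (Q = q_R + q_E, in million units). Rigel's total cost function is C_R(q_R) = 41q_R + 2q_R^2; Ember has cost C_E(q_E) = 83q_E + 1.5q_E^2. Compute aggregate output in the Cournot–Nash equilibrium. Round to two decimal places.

Rigel's profit: π_R = (281 - 2Q)q_R - (41q_R + 2q_R²). Setting ∂π_R/∂q_R = 0: 240 - 8q_R - 2(q_E) = 0.
Ember's first-order condition: 198 - 7q_E - 2(q_R) = 0.
So q_R = (240 - 2q_E)/8 and q_E = (198 - 2q_R)/7.
Solving the pair: q_R = 321/13, q_E = 276/13.
Total output Q = 321/13 + 276/13 = 597/13.

45.92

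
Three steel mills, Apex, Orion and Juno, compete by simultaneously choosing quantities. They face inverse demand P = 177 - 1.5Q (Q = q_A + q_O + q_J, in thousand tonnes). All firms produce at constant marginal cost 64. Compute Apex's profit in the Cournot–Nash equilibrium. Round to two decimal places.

532.04

Each firm earns π_i = (177 - 1.5Q)q_i - 64q_i.
First-order condition (treating rivals' output as given): 113 - 3q_i - (3/2)·Σ_{j≠i} q_j = 0.
By symmetry each firm produces the same amount; substituting Σ_{j≠i} q_j = 2q_i yields q_i = 113/6.
Price P = 177 - (3/2)·(113/2) = 369/4.
Apex's profit: (369/4 - 64)·(113/6) = 532.0417.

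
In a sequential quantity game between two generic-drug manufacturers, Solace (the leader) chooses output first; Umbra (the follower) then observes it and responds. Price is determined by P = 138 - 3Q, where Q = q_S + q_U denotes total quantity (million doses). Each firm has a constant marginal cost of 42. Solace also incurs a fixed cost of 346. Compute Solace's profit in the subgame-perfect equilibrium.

38

The follower Umbra best-responds to any q_S: π_U = (138 - 3Q)q_U - 42q_U.
Follower FOC: 96 - 3q_S - 6q_U = 0, so q_U(q_S) = (96 - 3q_S)/6.
Solace substitutes q_U(q_S) into its own profit: π_S = q_S(138 - 3q_S - (96 - 3q_S)/2) - 42q_S = (90 - (3/2)q_S)q_S - 42q_S.
The leader's first-order condition 48 - 3q_S = 0 yields q_S = 16.
Then q_U = (96 - 3·16)/6 = 8.
Price P = 138 - 3·24 = 66.
Solace's profit: (66 - 42)·16 - 346 = 38.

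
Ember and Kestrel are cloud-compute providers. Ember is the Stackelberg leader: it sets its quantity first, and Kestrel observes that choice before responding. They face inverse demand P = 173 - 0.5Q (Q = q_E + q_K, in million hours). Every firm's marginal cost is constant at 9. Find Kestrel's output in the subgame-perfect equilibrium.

The follower Kestrel best-responds to any q_E: π_K = (173 - 0.5Q)q_K - 9q_K.
Follower FOC: 164 - (1/2)q_E - q_K = 0, so q_K(q_E) = (164 - (1/2)q_E).
The leader anticipates this reaction. Substituting into P = 173 - 0.5Q gives P = 91 - (1/4)q_E, so π_E = (91 - (1/4)q_E)q_E - 9q_E.
Maximising: ∂π_E/∂q_E = 82 - (1/2)q_E = 0, giving q_E = 164.
Then q_K = (164 - (1/2)·164) = 82.

82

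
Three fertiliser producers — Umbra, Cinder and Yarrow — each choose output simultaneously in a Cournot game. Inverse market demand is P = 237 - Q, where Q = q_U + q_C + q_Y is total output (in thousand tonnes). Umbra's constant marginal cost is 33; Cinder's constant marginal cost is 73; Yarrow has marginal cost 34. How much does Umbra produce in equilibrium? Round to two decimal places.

61.25

Umbra's profit: π_U = (237 - Q)q_U - (33q_U). Setting ∂π_U/∂q_U = 0: 204 - 2q_U - (q_C + q_Y) = 0.
Cinder's first-order condition: 164 - 2q_C - (q_U + q_Y) = 0.
Yarrow's profit: π_Y = (237 - Q)q_Y - (34q_Y). Setting ∂π_Y/∂q_Y = 0: 203 - 2q_Y - (q_U + q_C) = 0.
Adding the 3 first-order conditions: 571 − 4Q = 0, so Q = 571/4.
Back-substituting: q_U = (204 − 571/4) = 245/4, q_C = (164 − 571/4) = 85/4, q_Y = (203 − 571/4) = 241/4.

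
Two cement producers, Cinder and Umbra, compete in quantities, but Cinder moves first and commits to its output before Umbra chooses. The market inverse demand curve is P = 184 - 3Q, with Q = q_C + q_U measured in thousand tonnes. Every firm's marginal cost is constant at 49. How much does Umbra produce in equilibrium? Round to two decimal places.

Solve by backward induction. Given q_C, the follower Umbra maximises π_U = (184 - 3q_C - 3q_U)q_U - 49q_U.
∂π_U/∂q_U = 135 - 3q_C - 6q_U = 0 gives the reaction function q_U = (135 - 3q_C)/6.
Cinder substitutes q_U(q_C) into its own profit: π_C = q_C(184 - 3q_C - (135 - 3q_C)/2) - 49q_C = (233/2 - (3/2)q_C)q_C - 49q_C.
Maximising: ∂π_C/∂q_C = 135/2 - 3q_C = 0, giving q_C = 45/2.
Then q_U = (135 - 3·(45/2))/6 = 45/4.

11.25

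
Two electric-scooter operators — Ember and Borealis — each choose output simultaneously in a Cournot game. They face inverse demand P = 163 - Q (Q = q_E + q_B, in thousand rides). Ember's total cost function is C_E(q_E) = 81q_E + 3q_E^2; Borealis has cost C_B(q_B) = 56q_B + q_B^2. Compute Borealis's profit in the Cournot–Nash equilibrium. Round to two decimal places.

Ember's profit: π_E = (163 - Q)q_E - (81q_E + 3q_E²). Setting ∂π_E/∂q_E = 0: 82 - 8q_E - (q_B) = 0.
Borealis's first-order condition: 107 - 4q_B - (q_E) = 0.
Best responses: q_E = (82 - q_B)/8, q_B = (107 - q_E)/4.
Substituting one into the other gives q_E = 221/31 and q_B = 774/31.
Price P = 163 - 995/31 = 130.9032.
Borealis's profit: 130.9032·(774/31) - 56·(774/31) - (774/31)² = 1246.7763.

1246.78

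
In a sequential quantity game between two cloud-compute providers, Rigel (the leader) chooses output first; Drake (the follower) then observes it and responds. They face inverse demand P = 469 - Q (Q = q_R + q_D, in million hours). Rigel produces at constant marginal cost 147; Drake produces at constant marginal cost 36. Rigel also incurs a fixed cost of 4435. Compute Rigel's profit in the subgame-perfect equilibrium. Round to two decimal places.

1130.13

Solve by backward induction. Given q_R, the follower Drake maximises π_D = (469 - q_R - q_D)q_D - 36q_D.
Setting the follower's marginal profit to zero, 433 - q_R - 2q_D = 0, i.e. q_D = (433 - q_R)/2.
The leader anticipates this reaction. Substituting into P = 469 - Q gives P = 505/2 - (1/2)q_R, so π_R = (505/2 - (1/2)q_R)q_R - 147q_R.
Maximising: ∂π_R/∂q_R = 211/2 - q_R = 0, giving q_R = 211/2.
Then q_D = (433 - 211/2)/2 = 655/4.
Price P = 469 - 1077/4 = 799/4.
Rigel's profit: (799/4 - 147)·(211/2) - 4435 = 1130.1250.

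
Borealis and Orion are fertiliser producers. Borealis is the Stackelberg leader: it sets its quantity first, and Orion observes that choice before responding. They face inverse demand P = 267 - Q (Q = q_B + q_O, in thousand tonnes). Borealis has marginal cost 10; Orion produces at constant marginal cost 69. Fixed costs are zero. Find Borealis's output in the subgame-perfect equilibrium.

Solve by backward induction. Given q_B, the follower Orion maximises π_O = (267 - q_B - q_O)q_O - 69q_O.
Setting the follower's marginal profit to zero, 198 - q_B - 2q_O = 0, i.e. q_O = (198 - q_B)/2.
The leader anticipates this reaction. Substituting into P = 267 - Q gives P = 168 - (1/2)q_B, so π_B = (168 - (1/2)q_B)q_B - 10q_B.
Leader FOC: 158 - q_B = 0, so q_B = 158.
Then q_O = (198 - 158)/2 = 20.

158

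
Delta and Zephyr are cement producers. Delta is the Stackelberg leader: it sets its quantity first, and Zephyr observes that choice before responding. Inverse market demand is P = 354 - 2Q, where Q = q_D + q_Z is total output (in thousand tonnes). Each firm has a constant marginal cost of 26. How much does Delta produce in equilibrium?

The follower Zephyr best-responds to any q_D: π_Z = (354 - 2Q)q_Z - 26q_Z.
Follower FOC: 328 - 2q_D - 4q_Z = 0, so q_Z(q_D) = (328 - 2q_D)/4.
The leader anticipates this reaction. Substituting into P = 354 - 2Q gives P = 190 - q_D, so π_D = (190 - q_D)q_D - 26q_D.
Maximising: ∂π_D/∂q_D = 164 - 2q_D = 0, giving q_D = 82.
Then q_Z = (328 - 2·82)/4 = 41.

82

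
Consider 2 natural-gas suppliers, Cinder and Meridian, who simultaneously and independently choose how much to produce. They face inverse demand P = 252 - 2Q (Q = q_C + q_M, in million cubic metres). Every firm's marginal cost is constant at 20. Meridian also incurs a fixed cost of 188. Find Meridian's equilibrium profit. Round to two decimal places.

A representative firm's profit is π_i = q_i(252 - 2Q) - 20q_i.
Setting ∂π_i/∂q_i = 0 with rivals' quantities fixed: 232 - 4q_i - 2q_j = 0.
With identical firms every q_j equals q_i, so q_j = q_i and 232 = 6q_i, giving q_i = 116/3.
Price P = 252 - 2·(232/3) = 292/3.
Meridian's profit: (292/3 - 20)·(116/3) - 188 = 2802.2222.

2802.22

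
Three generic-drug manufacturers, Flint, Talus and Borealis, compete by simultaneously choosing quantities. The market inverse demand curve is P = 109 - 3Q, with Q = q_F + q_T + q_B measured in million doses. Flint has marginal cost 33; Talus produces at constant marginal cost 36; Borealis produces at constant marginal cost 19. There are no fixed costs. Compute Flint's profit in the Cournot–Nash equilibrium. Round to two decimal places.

88.02

Flint's profit: π_F = (109 - 3Q)q_F - (33q_F). Setting ∂π_F/∂q_F = 0: 76 - 6q_F - 3(q_T + q_B) = 0.
Talus's profit: π_T = (109 - 3Q)q_T - (36q_T). Setting ∂π_T/∂q_T = 0: 73 - 6q_T - 3(q_F + q_B) = 0.
Borealis's profit: π_B = (109 - 3Q)q_B - (19q_B). Setting ∂π_B/∂q_B = 0: 90 - 6q_B - 3(q_F + q_T) = 0.
Adding the 3 first-order conditions: 239 − 12Q = 0, so Q = 239/12.
Back-substituting: q_F = (76 − 239/4)/3 = 65/12, q_T = (73 − 239/4)/3 = 53/12, q_B = (90 − 239/4)/3 = 121/12.
Price P = 109 - 3·(239/12) = 197/4.
Flint's profit: (197/4 - 33)·(65/12) = 88.0208.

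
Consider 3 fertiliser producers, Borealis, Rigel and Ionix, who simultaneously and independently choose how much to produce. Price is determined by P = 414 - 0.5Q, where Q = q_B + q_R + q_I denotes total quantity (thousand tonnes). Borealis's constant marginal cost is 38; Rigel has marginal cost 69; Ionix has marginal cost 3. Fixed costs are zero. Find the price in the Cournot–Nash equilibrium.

Borealis's profit: π_B = (414 - 0.5Q)q_B - (38q_B). Setting ∂π_B/∂q_B = 0: 376 - q_B - (1/2)(q_R + q_I) = 0.
Rigel's first-order condition: 345 - q_R - (1/2)(q_B + q_I) = 0.
Ionix's profit: π_I = (414 - 0.5Q)q_I - (3q_I). Setting ∂π_I/∂q_I = 0: 411 - q_I - (1/2)(q_B + q_R) = 0.
Summing all 3 equations gives 1132 − 2Q = 0, hence Q = 566.
Back-substituting: q_B = (376 − 283)/(1/2) = 186, q_R = (345 − 283)/(1/2) = 124, q_I = (411 − 283)/(1/2) = 256.
Total output Q = 566, so price P = 414 - (1/2)·566 = 131.

131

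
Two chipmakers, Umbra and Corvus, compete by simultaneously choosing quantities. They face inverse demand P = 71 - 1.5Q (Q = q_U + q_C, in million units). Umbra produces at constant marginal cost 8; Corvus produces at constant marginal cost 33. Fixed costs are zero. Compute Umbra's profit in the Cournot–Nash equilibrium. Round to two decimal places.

Umbra's profit: π_U = (71 - 1.5Q)q_U - (8q_U). Setting ∂π_U/∂q_U = 0: 63 - 3q_U - (3/2)(q_C) = 0.
Corvus's profit: π_C = (71 - 1.5Q)q_C - (33q_C). Setting ∂π_C/∂q_C = 0: 38 - 3q_C - (3/2)(q_U) = 0.
Best responses: q_U = (63 - (3/2)q_C)/3, q_C = (38 - (3/2)q_U)/3.
Solving the pair: q_U = 176/9, q_C = 26/9.
Price P = 71 - (3/2)·(202/9) = 112/3.
Umbra's profit: (112/3 - 8)·(176/9) = 573.6296.

573.63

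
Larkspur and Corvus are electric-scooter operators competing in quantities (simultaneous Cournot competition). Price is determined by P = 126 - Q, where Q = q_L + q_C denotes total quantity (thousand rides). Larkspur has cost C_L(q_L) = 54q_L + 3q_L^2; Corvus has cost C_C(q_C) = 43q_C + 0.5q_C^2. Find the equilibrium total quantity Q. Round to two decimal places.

31.52

Larkspur's profit: π_L = (126 - Q)q_L - (54q_L + 3q_L²). Setting ∂π_L/∂q_L = 0: 72 - 8q_L - (q_C) = 0.
Corvus's profit: π_C = (126 - Q)q_C - (43q_C + (1/2)q_C²). Setting ∂π_C/∂q_C = 0: 83 - 3q_C - (q_L) = 0.
Best responses: q_L = (72 - q_C)/8, q_C = (83 - q_L)/3.
Substituting one into the other gives q_L = 133/23 and q_C = 592/23.
Total output Q = 133/23 + 592/23 = 725/23.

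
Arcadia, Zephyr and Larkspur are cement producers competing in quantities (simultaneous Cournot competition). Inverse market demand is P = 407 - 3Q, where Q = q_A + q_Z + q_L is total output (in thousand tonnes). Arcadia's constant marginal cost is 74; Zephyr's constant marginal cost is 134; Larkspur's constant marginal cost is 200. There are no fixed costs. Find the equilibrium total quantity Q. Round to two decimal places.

Arcadia's profit: π_A = (407 - 3Q)q_A - (74q_A). Setting ∂π_A/∂q_A = 0: 333 - 6q_A - 3(q_Z + q_L) = 0.
Zephyr's first-order condition: 273 - 6q_Z - 3(q_A + q_L) = 0.
Larkspur's first-order condition: 207 - 6q_L - 3(q_A + q_Z) = 0.
Adding the 3 conditions: 813 − 6Q − 6Q = 0, i.e. Q = 271/4.
Back-substituting: q_A = (333 − 813/4)/3 = 173/4, q_Z = (273 − 813/4)/3 = 93/4, q_L = (207 − 813/4)/3 = 5/4.
Total output Q = 173/4 + 93/4 + 5/4 = 271/4.

67.75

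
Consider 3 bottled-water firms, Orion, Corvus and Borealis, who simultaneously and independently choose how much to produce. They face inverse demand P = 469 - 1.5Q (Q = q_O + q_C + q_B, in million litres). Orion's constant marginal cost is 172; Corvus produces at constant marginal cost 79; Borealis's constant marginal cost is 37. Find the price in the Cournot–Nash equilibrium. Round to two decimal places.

Orion's profit: π_O = (469 - 1.5Q)q_O - (172q_O). Setting ∂π_O/∂q_O = 0: 297 - 3q_O - (3/2)(q_C + q_B) = 0.
Corvus's profit: π_C = (469 - 1.5Q)q_C - (79q_C). Setting ∂π_C/∂q_C = 0: 390 - 3q_C - (3/2)(q_O + q_B) = 0.
Borealis's profit: π_B = (469 - 1.5Q)q_B - (37q_B). Setting ∂π_B/∂q_B = 0: 432 - 3q_B - (3/2)(q_O + q_C) = 0.
Adding the 3 conditions: 1119 − 3Q − 3Q = 0, i.e. Q = 373/2.
Back-substituting: q_O = (297 − 1119/4)/(3/2) = 23/2, q_C = (390 − 1119/4)/(3/2) = 147/2, q_B = (432 − 1119/4)/(3/2) = 203/2.
Total output Q = 373/2, so price P = 469 - (3/2)·(373/2) = 757/4.

189.25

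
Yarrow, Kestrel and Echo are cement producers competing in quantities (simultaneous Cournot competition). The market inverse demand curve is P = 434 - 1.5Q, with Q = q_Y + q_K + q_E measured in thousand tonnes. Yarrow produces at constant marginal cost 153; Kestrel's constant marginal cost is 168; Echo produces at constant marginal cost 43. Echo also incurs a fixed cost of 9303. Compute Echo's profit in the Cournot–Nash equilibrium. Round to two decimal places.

Yarrow's profit: π_Y = (434 - 1.5Q)q_Y - (153q_Y). Setting ∂π_Y/∂q_Y = 0: 281 - 3q_Y - (3/2)(q_K + q_E) = 0.
Kestrel's profit: π_K = (434 - 1.5Q)q_K - (168q_K). Setting ∂π_K/∂q_K = 0: 266 - 3q_K - (3/2)(q_Y + q_E) = 0.
Echo's profit: π_E = (434 - 1.5Q)q_E - (43q_E). Setting ∂π_E/∂q_E = 0: 391 - 3q_E - (3/2)(q_Y + q_K) = 0.
Summing all 3 equations gives 938 − 6Q = 0, hence Q = 469/3.
Back-substituting: q_Y = (281 − 469/2)/(3/2) = 31, q_K = (266 − 469/2)/(3/2) = 21, q_E = (391 − 469/2)/(3/2) = 313/3.
Price P = 434 - (3/2)·(469/3) = 399/2.
Echo's profit: (399/2 - 43)·(313/3) - 9303 = 7025.1667.

7025.17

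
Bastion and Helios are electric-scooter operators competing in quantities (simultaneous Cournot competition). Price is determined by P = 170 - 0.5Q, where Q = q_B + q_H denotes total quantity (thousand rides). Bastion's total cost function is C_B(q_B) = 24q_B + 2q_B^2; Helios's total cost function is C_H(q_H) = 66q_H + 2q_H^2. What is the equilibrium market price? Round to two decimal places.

Bastion's profit: π_B = (170 - 0.5Q)q_B - (24q_B + 2q_B²). Setting ∂π_B/∂q_B = 0: 146 - 5q_B - (1/2)(q_H) = 0.
Helios's profit: π_H = (170 - 0.5Q)q_H - (66q_H + 2q_H²). Setting ∂π_H/∂q_H = 0: 104 - 5q_H - (1/2)(q_B) = 0.
So q_B = (146 - (1/2)q_H)/5 and q_H = (104 - (1/2)q_B)/5.
Substituting one into the other gives q_B = 904/33 and q_H = 596/33.
Total output Q = 500/11, so price P = 170 - (1/2)·(500/11) = 1620/11.

147.27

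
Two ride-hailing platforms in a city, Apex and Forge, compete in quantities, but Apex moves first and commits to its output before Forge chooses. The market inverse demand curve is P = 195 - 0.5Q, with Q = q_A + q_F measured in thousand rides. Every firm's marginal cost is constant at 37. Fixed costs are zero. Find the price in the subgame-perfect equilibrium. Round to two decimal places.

The follower Forge best-responds to any q_A: π_F = (195 - 0.5Q)q_F - 37q_F.
∂π_F/∂q_F = 158 - (1/2)q_A - q_F = 0 gives the reaction function q_F = (158 - (1/2)q_A).
The leader anticipates this reaction. Substituting into P = 195 - 0.5Q gives P = 116 - (1/4)q_A, so π_A = (116 - (1/4)q_A)q_A - 37q_A.
Leader FOC: 79 - (1/2)q_A = 0, so q_A = 158.
Then q_F = (158 - (1/2)·158) = 79.
Total output Q = 237, so price P = 195 - (1/2)·237 = 153/2.

76.50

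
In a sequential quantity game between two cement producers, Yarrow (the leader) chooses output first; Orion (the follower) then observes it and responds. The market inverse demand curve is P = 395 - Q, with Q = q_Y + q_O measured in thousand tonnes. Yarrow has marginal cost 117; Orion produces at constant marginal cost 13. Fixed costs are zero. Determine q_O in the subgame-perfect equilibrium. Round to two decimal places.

147.50

Solve by backward induction. Given q_Y, the follower Orion maximises π_O = (395 - q_Y - q_O)q_O - 13q_O.
Follower FOC: 382 - q_Y - 2q_O = 0, so q_O(q_Y) = (382 - q_Y)/2.
Yarrow substitutes q_O(q_Y) into its own profit: π_Y = q_Y(395 - q_Y - (382 - q_Y)/2) - 117q_Y = (204 - (1/2)q_Y)q_Y - 117q_Y.
Maximising: ∂π_Y/∂q_Y = 87 - q_Y = 0, giving q_Y = 87.
Then q_O = (382 - 87)/2 = 295/2.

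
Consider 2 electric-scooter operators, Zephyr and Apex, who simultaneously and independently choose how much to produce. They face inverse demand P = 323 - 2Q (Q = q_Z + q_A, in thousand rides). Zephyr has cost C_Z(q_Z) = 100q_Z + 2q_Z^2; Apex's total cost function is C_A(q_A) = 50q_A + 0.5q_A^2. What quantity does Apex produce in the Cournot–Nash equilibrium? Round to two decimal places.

48.28

Zephyr's profit: π_Z = (323 - 2Q)q_Z - (100q_Z + 2q_Z²). Setting ∂π_Z/∂q_Z = 0: 223 - 8q_Z - 2(q_A) = 0.
Apex's profit: π_A = (323 - 2Q)q_A - (50q_A + (1/2)q_A²). Setting ∂π_A/∂q_A = 0: 273 - 5q_A - 2(q_Z) = 0.
Best responses: q_Z = (223 - 2q_A)/8, q_A = (273 - 2q_Z)/5.
Substituting one into the other gives q_Z = 569/36 and q_A = 869/18.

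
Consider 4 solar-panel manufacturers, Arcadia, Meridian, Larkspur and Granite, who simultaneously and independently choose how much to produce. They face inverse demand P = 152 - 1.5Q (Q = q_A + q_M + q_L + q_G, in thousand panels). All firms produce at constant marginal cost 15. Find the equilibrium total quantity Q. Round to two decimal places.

73.07

A representative firm's profit is π_i = q_i(152 - 1.5Q) - 15q_i.
Setting ∂π_i/∂q_i = 0 with rivals' quantities fixed: 137 - 3q_i - (3/2)·Σ_{j≠i} q_j = 0.
By symmetry each firm produces the same amount; substituting Σ_{j≠i} q_j = 3q_i yields q_i = 137/(15/2) = 274/15.
Total output Q = 274/15 + 274/15 + 274/15 + 274/15 = 1096/15.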